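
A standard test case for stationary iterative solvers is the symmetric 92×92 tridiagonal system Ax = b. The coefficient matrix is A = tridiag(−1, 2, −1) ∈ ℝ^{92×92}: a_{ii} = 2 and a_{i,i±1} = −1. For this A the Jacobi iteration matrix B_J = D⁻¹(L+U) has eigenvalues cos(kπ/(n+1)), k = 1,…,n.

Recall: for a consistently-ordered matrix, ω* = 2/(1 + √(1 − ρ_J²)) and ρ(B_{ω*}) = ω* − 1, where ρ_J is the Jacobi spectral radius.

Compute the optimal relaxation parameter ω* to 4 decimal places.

ρ_J = max_k |cos(kπ/93)| = cos(π/93) = 0.9994
√(1−ρ_J²) simplifies to sin(π/93) = 0.03377.
Then 2/(1+√(1−ρ_J²)) = 2/(1+0.03377); ω* = 2/1.03377 = 1.9347.
ρ_SOR = ω* − 1 ≈ 0.9347.

ω* = 1.9347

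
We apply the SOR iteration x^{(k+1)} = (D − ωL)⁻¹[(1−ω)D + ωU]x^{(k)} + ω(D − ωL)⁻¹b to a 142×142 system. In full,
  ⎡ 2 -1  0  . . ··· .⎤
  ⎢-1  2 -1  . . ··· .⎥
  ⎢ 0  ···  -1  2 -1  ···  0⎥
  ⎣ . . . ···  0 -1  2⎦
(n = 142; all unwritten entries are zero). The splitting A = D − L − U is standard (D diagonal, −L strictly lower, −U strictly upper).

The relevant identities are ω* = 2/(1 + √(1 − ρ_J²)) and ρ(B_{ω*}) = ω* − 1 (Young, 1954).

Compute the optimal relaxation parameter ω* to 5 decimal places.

With n=142, ρ(Jacobi) = cos(π/143) = 0.99976.
√(1−ρ_J²) simplifies to sin(π/143) = 0.021967.
ω* = 2/(1+0.021967) = 1.95701
At ω = 1.95701 every |λ(B_ω)| = ω−1, so ρ_SOR = 0.95701.

ω* = 1.95701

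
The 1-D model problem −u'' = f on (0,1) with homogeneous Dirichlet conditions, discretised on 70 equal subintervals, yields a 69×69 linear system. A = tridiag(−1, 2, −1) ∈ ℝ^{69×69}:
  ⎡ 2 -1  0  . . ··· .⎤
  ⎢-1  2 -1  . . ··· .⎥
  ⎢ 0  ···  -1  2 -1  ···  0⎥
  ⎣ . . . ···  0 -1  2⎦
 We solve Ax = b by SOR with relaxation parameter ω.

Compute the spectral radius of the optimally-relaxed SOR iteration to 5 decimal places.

ρ_SOR = 0.91412

½·tridiag(1,0,1) at n=69: λ_k = cos(kπ/70); max |λ| at k=1 ⇒ ρ_J = cos(π/70) ≈ 0.99899.
√(1 − cos²(π/70)) = sin(π/70) ≈ 0.044865.
Then 2/(1+√(1−ρ_J²)) = 2/(1+0.044865); ω* = 2/1.044865 = 1.91412.
ρ_SOR = ω* − 1 = 1.91412 − 1 = 0.91412.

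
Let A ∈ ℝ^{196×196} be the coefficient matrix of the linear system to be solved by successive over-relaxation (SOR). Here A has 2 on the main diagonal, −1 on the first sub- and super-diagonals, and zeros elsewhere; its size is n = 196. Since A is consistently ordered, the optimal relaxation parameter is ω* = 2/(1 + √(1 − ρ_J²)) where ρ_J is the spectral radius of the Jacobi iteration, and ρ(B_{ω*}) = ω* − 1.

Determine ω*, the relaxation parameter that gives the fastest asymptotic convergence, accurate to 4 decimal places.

B_J for the 196×196 system has eigenvalues cos(kπ/197); ρ_J = cos(π/197) = 0.9999.
√(1−ρ_J²) = |sin(π/197)| = 0.01595
ω* = 2/(1+0.01595) = 1.9686
and ρ(B_{ω*}) = 1.9686 − 1 = 0.9686.

ω* = 1.9686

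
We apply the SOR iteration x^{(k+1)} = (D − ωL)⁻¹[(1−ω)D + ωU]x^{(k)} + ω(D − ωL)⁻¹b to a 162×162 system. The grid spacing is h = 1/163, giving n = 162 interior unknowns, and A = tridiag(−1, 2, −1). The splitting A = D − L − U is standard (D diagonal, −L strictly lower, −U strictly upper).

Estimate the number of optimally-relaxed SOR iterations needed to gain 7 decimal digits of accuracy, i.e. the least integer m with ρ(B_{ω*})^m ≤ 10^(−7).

m = 419

With n=162, ρ(Jacobi) = cos(π/163) = 0.9998143.
√(1−ρ_J²) simplifies to sin(π/163) = 0.0192724.
Young: ω* = 2/(1+√(1−ρ_J²)) = 2/(1+0.0192724) = 2/1.0192724 = 1.9621840.
ρ_SOR = ω* − 1 = 1.9621840 − 1 = 0.9621840.
(0.9621840)^m ≤ 10^{−7}  ⇒  m·ln(0.9621840) ≤ −7·ln10  ⇒  m ≥ 418.113  ⇒  m = 419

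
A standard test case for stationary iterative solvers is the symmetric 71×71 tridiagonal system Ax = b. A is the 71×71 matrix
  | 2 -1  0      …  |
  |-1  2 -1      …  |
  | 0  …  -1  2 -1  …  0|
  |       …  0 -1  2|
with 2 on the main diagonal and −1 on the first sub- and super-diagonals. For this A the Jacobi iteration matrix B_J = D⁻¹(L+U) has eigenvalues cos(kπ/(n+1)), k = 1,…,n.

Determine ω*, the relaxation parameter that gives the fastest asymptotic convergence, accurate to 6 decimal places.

B_J for the 71×71 system has eigenvalues cos(kπ/72); ρ_J = cos(π/72) = 0.999048.
√(1−ρ_J²) simplifies to sin(π/72) = 0.0436194.
ω* = 2/(1 + 0.0436194) = 2/1.0436194 = 1.916407.
Hence ρ(B_{ω*}) = 1.916407 − 1 = 0.916407.

ω* = 1.916407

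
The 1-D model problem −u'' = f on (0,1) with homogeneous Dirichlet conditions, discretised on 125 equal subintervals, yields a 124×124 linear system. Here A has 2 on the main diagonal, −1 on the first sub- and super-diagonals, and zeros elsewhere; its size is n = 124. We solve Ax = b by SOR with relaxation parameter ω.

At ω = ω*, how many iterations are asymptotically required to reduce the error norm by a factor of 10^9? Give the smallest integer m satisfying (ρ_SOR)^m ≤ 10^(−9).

ρ_J = max_k |cos(kπ/125)| = cos(π/125) = 0.9996842
1 − cos²(π/125) = sin²(π/125) ⇒ √(1−ρ_J²) = sin(π/125) = 0.0251301.
ω* = 2/(1+0.0251301) = 1.9509719
[ρ_SOR] ω* − 1 = 0.9509719.
m ≥ 9·ln10 / (−ln 0.9509719) = 412.233; smallest integer m = 413.

m = 413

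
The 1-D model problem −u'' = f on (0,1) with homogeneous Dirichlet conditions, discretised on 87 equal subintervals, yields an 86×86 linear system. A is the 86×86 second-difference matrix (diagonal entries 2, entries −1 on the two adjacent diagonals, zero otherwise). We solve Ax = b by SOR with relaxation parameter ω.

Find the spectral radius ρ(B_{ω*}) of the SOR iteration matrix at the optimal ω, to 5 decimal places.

[ρ_J] n=86: ρ(B_J) = cos(π/(n+1)) = cos(π/87) = 0.99935.
root = sin(π/87) = 0.036102  (since 1−cos² = sin²).
So ω* = 2/1.036102 = 1.93031 (Young).
and ρ(B_{ω*}) = 1.93031 − 1 = 0.93031.

ρ_SOR = 0.93031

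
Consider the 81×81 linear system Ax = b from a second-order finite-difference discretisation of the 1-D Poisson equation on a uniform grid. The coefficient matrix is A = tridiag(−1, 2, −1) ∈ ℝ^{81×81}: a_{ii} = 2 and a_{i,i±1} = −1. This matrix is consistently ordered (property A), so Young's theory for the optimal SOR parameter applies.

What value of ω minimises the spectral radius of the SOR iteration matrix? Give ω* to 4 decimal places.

spectrum of D⁻¹(L+U) = {cos(kπ/82) : 1≤k≤81}; ρ_J = cos(π/82) = 0.9993.
1 − cos²(π/82) = sin²(π/82) ⇒ √(1−ρ_J²) = sin(π/82) = 0.03830.
Young: ω* = 2/(1+√(1−ρ_J²)) = 2/(1+0.03830) = 2/1.03830 = 1.9262.
ρ_SOR = ω* − 1 ≈ 0.9262.

ω* = 1.9262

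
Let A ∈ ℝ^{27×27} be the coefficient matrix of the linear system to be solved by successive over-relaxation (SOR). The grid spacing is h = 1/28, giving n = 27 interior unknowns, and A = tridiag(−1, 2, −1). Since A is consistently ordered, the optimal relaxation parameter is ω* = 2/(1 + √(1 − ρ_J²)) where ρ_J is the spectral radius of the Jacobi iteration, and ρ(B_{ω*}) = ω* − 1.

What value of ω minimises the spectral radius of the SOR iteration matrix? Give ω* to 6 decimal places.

With n=27, ρ(Jacobi) = cos(π/28) = 0.993712.
√(1−ρ_J²) simplifies to sin(π/28) = 0.1119645.
So ω* = 2/1.1119645 = 1.798619 (Young).
At ω = 1.798619 every |λ(B_ω)| = ω−1, so ρ_SOR = 0.798619.

ω* = 1.798619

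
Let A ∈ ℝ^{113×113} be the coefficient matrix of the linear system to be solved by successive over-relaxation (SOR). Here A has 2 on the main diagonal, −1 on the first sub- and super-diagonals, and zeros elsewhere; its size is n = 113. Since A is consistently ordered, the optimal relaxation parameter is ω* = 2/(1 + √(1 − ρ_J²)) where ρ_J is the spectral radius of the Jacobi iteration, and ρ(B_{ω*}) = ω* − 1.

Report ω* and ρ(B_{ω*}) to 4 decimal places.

ω* = 1.9464, ρ_SOR = 0.9464

B_J for the 113×113 system has eigenvalues cos(kπ/114); ρ_J = cos(π/114) = 0.9996.
√(1 − cos²(π/114)) = sin(π/114) ≈ 0.02755.
So ω* = 2/1.02755 = 1.9464 (Young).
At ω = 1.9464 every |λ(B_ω)| = ω−1, so ρ_SOR = 0.9464.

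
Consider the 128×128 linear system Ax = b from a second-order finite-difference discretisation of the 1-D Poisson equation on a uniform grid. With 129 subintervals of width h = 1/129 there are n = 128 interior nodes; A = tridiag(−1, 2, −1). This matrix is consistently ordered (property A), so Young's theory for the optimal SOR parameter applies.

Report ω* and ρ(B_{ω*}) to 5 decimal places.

½·tridiag(1,0,1) at n=128: λ_k = cos(kπ/129); max |λ| at k=1 ⇒ ρ_J = cos(π/129) ≈ 0.99970.
√(1−ρ_J²) simplifies to sin(π/129) = 0.024351.
ω* = 2 / (1 + 0.024351) = 2 / 1.024351 ≈ 1.95246.
At ω = 1.95246 every |λ(B_ω)| = ω−1, so ρ_SOR = 0.95246.

ω* = 1.95246, ρ_SOR = 0.95246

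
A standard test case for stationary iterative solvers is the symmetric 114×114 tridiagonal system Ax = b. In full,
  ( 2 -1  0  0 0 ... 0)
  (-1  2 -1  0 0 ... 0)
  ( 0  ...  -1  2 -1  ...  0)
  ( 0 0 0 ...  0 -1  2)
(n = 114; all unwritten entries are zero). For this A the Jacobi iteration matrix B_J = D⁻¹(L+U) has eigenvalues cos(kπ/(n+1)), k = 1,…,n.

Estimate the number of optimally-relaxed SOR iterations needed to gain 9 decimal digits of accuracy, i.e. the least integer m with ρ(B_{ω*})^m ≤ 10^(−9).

½·tridiag(1,0,1) at n=114: λ_k = cos(kπ/115); max |λ| at k=1 ⇒ ρ_J = cos(π/115) ≈ 0.9996269.
1 − cos²(π/115) = sin²(π/115) ⇒ √(1−ρ_J²) = sin(π/115) = 0.0273148.
ω* = 2 / (1 + 0.0273148) = 2 / 1.0273148 ≈ 1.9468229.
At ω = 1.9468229 every |λ(B_ω)| = ω−1, so ρ_SOR = 0.9468229.
ρ_SOR^m ≤ 10^(−9) ⇔ m ≥ 9·ln10/(−ln 0.9468229) = 20.7233/0.0546432 = 379.248; m = ⌈379.248⌉ = 380.

m = 380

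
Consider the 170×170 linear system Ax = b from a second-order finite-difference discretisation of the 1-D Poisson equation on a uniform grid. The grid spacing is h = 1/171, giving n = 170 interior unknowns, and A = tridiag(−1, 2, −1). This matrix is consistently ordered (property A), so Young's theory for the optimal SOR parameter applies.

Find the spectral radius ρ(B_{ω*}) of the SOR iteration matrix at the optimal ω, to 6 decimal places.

With n=170, ρ(Jacobi) = cos(π/171) = 0.999831.
√(1−ρ_J²) simplifies to sin(π/171) = 0.0183709.
[ω*] 2 ÷ (1 + 0.0183709) = 2 ÷ 1.0183709 = 1.963921.
and ρ(B_{ω*}) = 1.963921 − 1 = 0.963921.

ρ_SOR = 0.963921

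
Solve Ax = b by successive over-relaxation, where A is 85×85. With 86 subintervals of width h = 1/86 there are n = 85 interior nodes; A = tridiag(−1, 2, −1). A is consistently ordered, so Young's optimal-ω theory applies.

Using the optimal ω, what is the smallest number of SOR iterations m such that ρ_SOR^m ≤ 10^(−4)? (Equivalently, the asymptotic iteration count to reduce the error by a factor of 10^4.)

m = 127

spectrum of D⁻¹(L+U) = {cos(kπ/86) : 1≤k≤85}; ρ_J = cos(π/86) = 0.9993328.
√(1 − cos²(π/86)) = sin(π/86) ≈ 0.0365220.
Then 2/(1+√(1−ρ_J²)) = 2/(1+0.0365220); ω* = 2/1.0365220 = 1.9295297.
and ρ(B_{ω*}) = 1.9295297 − 1 = 0.9295297.
For 4 digits: m = 4·ln10 / (−ln 0.9295297) = 9.21034/0.0730765 = 126.037; round up → m = 127.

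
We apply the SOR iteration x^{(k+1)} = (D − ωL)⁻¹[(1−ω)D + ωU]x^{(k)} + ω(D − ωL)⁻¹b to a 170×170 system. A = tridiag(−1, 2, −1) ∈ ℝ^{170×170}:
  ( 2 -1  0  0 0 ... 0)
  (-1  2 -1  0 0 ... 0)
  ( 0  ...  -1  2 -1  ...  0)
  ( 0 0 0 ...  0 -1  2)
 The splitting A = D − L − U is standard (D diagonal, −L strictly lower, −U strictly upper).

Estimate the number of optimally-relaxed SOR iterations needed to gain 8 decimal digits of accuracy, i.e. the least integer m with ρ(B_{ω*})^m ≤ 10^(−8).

m = 502

[ρ_J] n=170: ρ(B_J) = cos(π/(n+1)) = cos(π/171) = 0.9998312.
√(1 − cos²(π/171)) = sin(π/171) ≈ 0.0183709.
Young: ω* = 2/(1+√(1−ρ_J²)) = 2/(1+0.0183709) = 2/1.0183709 = 1.9639210.
[ρ_SOR] ω* − 1 = 0.9639210.
m ≥ 8·ln10 / (−ln 0.9639210) = 501.299; smallest integer m = 502.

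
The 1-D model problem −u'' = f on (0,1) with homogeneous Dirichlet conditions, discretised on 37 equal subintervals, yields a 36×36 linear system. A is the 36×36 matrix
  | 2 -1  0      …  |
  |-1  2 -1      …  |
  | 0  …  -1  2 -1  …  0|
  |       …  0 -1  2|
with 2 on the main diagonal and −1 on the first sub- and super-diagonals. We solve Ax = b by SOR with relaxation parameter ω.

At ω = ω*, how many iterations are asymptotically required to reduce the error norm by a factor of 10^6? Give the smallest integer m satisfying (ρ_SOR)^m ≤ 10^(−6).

With n=36, ρ(Jacobi) = cos(π/37) = 0.9963975.
root = sin(π/37) = 0.0848059  (since 1−cos² = sin²).
ω* = 2 / (1 + 0.0848059) = 2 / 1.0848059 ≈ 1.8436478.
ρ_SOR = ω* − 1 = 1.8436478 − 1 = 0.8436478.
6·ln10 = 13.8155; −ln(0.8436478) = 0.17002; m = ⌈13.8155/0.17002⌉ = ⌈81.258⌉ = 82.

m = 82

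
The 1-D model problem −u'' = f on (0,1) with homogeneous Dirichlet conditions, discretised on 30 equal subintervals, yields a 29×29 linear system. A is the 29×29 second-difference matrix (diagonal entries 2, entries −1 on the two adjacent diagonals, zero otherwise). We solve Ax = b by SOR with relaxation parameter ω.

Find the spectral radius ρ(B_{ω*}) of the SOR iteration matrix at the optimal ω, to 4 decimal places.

ρ_J = max_k |cos(kπ/30)| = cos(π/30) = 0.9945
√(1−ρ_J²) = |sin(π/30)| = 0.10453
ω* = 2 / (1 + 0.10453) = 2 / 1.10453 ≈ 1.8107.
Hence ρ(B_{ω*}) = 1.8107 − 1 = 0.8107.

ρ_SOR = 0.8107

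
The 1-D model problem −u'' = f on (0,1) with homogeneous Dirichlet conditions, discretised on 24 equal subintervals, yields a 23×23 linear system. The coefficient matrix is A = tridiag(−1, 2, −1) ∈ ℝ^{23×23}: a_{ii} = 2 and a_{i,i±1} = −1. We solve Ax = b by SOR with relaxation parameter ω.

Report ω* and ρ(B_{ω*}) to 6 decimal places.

ω* = 1.769088, ρ_SOR = 0.769088

[ρ_J] n=23: ρ(B_J) = cos(π/(n+1)) = cos(π/24) = 0.991445.
root = sin(π/24) = 0.1305262  (since 1−cos² = sin²).
Young: ω* = 2/(1+√(1−ρ_J²)) = 2/(1+0.1305262) = 2/1.1305262 = 1.769088.
At ω = 1.769088 every |λ(B_ω)| = ω−1, so ρ_SOR = 0.769088.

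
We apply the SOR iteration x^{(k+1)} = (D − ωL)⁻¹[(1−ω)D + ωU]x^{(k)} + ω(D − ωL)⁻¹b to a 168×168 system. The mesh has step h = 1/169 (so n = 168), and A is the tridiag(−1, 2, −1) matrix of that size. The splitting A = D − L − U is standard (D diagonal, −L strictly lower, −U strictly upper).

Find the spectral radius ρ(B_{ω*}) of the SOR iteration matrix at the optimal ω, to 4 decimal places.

ρ_SOR = 0.9635

ρ_J = max_k |cos(kπ/169)| = cos(π/169) = 0.9998
1 − cos²(π/169) = sin²(π/169) ⇒ √(1−ρ_J²) = sin(π/169) = 0.01859.
ω* = 2/(1+0.01859) = 1.9635
ρ_SOR = ω* − 1 ≈ 0.9635.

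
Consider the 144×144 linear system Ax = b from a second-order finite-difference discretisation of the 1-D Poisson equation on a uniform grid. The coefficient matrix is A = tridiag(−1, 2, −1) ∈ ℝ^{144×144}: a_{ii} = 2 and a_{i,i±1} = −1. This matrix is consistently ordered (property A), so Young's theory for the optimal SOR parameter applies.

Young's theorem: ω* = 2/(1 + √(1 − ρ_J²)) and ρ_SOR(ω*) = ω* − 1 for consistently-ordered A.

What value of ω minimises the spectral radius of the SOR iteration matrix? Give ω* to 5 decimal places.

[ρ_J] n=144: ρ(B_J) = cos(π/(n+1)) = cos(π/145) = 0.99977.
√(1−ρ_J²) = |sin(π/145)| = 0.021664
ω* = 2/(1 + 0.021664) = 2/1.021664 = 1.95759.
ρ(B_{ω*}) = ω*−1 = 0.95759

ω* = 1.95759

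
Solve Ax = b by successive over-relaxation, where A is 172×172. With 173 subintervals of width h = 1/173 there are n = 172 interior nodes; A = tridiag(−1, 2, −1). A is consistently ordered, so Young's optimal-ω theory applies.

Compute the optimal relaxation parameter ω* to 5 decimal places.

B_J for the 172×172 system has eigenvalues cos(kπ/173); ρ_J = cos(π/173) = 0.99984.
√(1 − cos²(π/173)) = sin(π/173) ≈ 0.018158.
Young: ω* = 2/(1+√(1−ρ_J²)) = 2/(1+0.018158) = 2/1.018158 = 1.96433.
ρ_SOR = ω* − 1 ≈ 0.96433.

ω* = 1.96433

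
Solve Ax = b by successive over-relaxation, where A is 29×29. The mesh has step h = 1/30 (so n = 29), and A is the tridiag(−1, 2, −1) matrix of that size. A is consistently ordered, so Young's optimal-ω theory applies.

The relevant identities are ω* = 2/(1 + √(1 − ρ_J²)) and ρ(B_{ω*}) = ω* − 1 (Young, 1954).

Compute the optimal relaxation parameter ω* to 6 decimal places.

With n=29, ρ(Jacobi) = cos(π/30) = 0.994522.
√(1 − cos²(π/30)) = sin(π/30) ≈ 0.1045285.
ω* = 2 / (1 + 0.1045285) = 2 / 1.1045285 ≈ 1.810727.
ρ_SOR = ω* − 1 = 1.810727 − 1 = 0.810727.

ω* = 1.810727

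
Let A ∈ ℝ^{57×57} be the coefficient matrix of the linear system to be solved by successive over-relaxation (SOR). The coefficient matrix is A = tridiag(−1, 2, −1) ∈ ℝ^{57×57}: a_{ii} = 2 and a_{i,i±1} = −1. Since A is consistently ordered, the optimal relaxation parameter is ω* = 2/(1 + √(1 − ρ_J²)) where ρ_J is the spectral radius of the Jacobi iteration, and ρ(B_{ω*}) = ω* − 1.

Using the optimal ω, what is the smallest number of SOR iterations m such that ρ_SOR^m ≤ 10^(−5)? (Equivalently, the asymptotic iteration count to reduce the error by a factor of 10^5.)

ρ_J = max_k |cos(kπ/58)| = cos(π/58) = 0.9985334
1 − cos²(π/58) = sin²(π/58) ⇒ √(1−ρ_J²) = sin(π/58) = 0.0541389.
ω* = 2/(1+0.0541389) = 1.8972832
ρ_SOR = ω* − 1 ≈ 0.8972832.
ρ_SOR^m ≤ 10^(−5) ⇔ m ≥ 5·ln10/(−ln 0.8972832) = 11.5129/0.108384 = 106.223; m = ⌈106.223⌉ = 107.

m = 107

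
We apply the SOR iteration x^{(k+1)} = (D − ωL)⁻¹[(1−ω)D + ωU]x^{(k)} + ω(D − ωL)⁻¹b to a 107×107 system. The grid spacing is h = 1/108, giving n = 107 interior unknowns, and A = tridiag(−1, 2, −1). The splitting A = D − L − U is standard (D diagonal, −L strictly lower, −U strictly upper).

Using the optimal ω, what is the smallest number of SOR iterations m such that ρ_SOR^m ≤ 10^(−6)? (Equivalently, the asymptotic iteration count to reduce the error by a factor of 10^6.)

With n=107, ρ(Jacobi) = cos(π/108) = 0.9995770.
√(1−ρ_J²) = |sin(π/108)| = 0.0290847
ω* = 2/(1+0.0290847) = 1.9434746
At ω = 1.9434746 every |λ(B_ω)| = ω−1, so ρ_SOR = 0.9434746.
m ≥ 6·ln10 / (−ln 0.9434746) = 237.438; smallest integer m = 238.

m = 238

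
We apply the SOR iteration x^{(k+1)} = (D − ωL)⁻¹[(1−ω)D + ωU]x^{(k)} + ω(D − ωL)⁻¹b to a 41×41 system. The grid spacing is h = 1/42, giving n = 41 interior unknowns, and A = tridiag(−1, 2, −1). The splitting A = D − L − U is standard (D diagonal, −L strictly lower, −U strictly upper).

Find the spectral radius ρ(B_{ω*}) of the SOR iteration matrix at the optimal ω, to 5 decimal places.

ρ_SOR = 0.86093

[ρ_J] n=41: ρ(B_J) = cos(π/(n+1)) = cos(π/42) = 0.99720.
√(1−ρ_J²) = |sin(π/42)| = 0.074730
Young: ω* = 2/(1+√(1−ρ_J²)) = 2/(1+0.074730) = 2/1.074730 = 1.86093.
ρ(B_{ω*}) = ω*−1 = 0.86093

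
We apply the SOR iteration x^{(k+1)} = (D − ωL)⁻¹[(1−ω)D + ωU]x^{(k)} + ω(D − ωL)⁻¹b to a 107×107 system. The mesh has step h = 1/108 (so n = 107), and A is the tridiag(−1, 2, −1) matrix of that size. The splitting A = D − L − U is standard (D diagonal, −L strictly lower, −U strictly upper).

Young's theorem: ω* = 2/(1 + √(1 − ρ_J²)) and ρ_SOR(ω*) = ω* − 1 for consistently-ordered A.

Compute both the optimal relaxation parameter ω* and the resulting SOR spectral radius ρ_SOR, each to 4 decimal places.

With n=107, ρ(Jacobi) = cos(π/108) = 0.9996.
root = sin(π/108) = 0.02908  (since 1−cos² = sin²).
Then 2/(1+√(1−ρ_J²)) = 2/(1+0.02908); ω* = 2/1.02908 = 1.9435.
and ρ(B_{ω*}) = 1.9435 − 1 = 0.9435.

ω* = 1.9435, ρ_SOR = 0.9435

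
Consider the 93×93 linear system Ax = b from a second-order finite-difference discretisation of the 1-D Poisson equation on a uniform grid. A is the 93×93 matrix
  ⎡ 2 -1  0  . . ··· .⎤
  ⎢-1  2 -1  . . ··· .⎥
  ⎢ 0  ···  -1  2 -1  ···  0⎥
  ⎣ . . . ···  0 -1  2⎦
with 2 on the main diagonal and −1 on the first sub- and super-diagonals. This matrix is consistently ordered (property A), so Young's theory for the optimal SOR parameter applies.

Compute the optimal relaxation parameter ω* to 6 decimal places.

ω* = 1.935331

ρ_J = max_k |cos(kπ/94)| = cos(π/94) = 0.999442
1 − cos²(π/94) = sin²(π/94) ⇒ √(1−ρ_J²) = sin(π/94) = 0.0334150.
Then 2/(1+√(1−ρ_J²)) = 2/(1+0.0334150); ω* = 2/1.0334150 = 1.935331.
ρ(B_{ω*}) = ω*−1 = 0.935331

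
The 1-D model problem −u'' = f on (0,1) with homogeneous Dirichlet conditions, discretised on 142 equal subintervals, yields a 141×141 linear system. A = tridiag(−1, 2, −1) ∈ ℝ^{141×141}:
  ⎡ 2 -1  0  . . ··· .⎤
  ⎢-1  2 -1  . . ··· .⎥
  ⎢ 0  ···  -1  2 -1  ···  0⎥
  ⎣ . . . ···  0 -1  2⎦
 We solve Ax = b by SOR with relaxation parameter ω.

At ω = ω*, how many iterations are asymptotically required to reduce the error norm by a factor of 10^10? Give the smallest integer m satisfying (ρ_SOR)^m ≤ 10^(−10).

[ρ_J] n=141: ρ(B_J) = cos(π/(n+1)) = cos(π/142) = 0.9997553.
√(1−ρ_J²) = |sin(π/142)| = 0.0221221
Then 2/(1+√(1−ρ_J²)) = 2/(1+0.0221221); ω* = 2/1.0221221 = 1.9567134.
ρ_SOR = ω* − 1 ≈ 0.9567134.
For 10 digits: m = 10·ln10 / (−ln 0.9567134) = 23.0259/0.0442514 = 520.343; round up → m = 521.

m = 521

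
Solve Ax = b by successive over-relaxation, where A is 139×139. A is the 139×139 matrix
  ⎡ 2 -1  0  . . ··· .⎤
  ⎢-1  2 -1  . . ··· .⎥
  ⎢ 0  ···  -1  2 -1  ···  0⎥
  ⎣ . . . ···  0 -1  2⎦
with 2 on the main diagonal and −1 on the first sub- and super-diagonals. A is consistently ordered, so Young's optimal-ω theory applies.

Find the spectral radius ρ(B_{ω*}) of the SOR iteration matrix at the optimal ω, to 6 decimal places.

B_J for the 139×139 system has eigenvalues cos(kπ/140); ρ_J = cos(π/140) = 0.999748.
√(1 − cos²(π/140)) = sin(π/140) ≈ 0.0224381.
[ω*] 2 ÷ (1 + 0.0224381) = 2 ÷ 1.0224381 = 1.956109.
[ρ_SOR] ω* − 1 = 0.956109.

ρ_SOR = 0.956109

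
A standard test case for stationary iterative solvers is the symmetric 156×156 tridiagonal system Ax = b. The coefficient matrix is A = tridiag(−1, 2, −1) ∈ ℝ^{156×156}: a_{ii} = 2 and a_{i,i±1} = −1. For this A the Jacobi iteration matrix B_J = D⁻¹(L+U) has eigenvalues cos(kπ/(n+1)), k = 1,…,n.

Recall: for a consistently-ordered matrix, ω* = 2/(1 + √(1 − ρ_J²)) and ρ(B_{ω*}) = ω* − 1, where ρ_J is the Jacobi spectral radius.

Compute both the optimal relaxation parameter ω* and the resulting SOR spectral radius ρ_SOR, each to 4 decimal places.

B_J for the 156×156 system has eigenvalues cos(kπ/157); ρ_J = cos(π/157) = 0.9998.
root = sin(π/157) = 0.02001  (since 1−cos² = sin²).
Then 2/(1+√(1−ρ_J²)) = 2/(1+0.02001); ω* = 2/1.02001 = 1.9608.
ρ_SOR = ω* − 1 = 1.9608 − 1 = 0.9608.

ω* = 1.9608, ρ_SOR = 0.9608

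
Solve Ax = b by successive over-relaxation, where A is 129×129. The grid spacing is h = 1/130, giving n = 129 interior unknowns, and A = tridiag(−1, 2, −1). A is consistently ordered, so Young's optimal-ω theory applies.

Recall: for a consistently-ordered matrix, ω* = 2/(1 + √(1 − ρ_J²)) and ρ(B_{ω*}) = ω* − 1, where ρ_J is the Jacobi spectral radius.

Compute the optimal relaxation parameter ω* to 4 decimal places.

B_J for the 129×129 system has eigenvalues cos(kπ/130); ρ_J = cos(π/130) = 0.9997.
√(1 − cos²(π/130)) = sin(π/130) ≈ 0.02416.
Young: ω* = 2/(1+√(1−ρ_J²)) = 2/(1+0.02416) = 2/1.02416 = 1.9528.
ρ_SOR = ω* − 1 ≈ 0.9528.

ω* = 1.9528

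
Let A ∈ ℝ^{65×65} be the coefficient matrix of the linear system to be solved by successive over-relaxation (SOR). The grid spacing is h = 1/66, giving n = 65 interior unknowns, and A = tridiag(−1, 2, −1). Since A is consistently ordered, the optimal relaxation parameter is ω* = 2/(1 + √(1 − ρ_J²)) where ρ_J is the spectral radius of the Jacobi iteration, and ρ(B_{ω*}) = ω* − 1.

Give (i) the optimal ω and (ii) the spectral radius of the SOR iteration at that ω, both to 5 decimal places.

ρ_J = max_k |cos(kπ/66)| = cos(π/66) = 0.99887
root = sin(π/66) = 0.047582  (since 1−cos² = sin²).
ω* = 2/(1+0.047582) = 1.90916
ρ_SOR = ω* − 1 ≈ 0.90916.

ω* = 1.90916, ρ_SOR = 0.90916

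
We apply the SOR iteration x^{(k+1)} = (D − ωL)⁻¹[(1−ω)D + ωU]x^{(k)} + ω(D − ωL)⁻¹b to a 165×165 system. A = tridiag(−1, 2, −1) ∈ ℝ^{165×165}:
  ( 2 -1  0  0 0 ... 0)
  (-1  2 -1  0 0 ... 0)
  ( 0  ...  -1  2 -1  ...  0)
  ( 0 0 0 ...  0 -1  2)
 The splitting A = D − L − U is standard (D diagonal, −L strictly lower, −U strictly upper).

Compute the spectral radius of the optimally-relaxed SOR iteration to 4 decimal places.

n=165: λ(B_J) = 1 − λ(A)/2 = cos(kπ/166); k=1 gives ρ_J = 0.9998.
√(1−ρ_J²) simplifies to sin(π/166) = 0.01892.
ω* = 2/(1+0.01892) = 1.9629
ρ_SOR = ω* − 1 ≈ 0.9629.

ρ_SOR = 0.9629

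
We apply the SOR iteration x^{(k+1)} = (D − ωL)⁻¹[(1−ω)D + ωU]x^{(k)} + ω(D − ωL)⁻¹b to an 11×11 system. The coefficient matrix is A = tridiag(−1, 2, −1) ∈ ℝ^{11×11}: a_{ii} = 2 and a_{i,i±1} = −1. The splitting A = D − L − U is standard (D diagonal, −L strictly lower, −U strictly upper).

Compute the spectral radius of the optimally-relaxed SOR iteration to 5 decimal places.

n=11: λ(B_J) = 1 − λ(A)/2 = cos(kπ/12); k=1 gives ρ_J = 0.96593.
√(1−ρ_J²) = |sin(π/12)| = 0.258819
So ω* = 2/1.258819 = 1.58879 (Young).
[ρ_SOR] ω* − 1 = 0.58879.

ρ_SOR = 0.58879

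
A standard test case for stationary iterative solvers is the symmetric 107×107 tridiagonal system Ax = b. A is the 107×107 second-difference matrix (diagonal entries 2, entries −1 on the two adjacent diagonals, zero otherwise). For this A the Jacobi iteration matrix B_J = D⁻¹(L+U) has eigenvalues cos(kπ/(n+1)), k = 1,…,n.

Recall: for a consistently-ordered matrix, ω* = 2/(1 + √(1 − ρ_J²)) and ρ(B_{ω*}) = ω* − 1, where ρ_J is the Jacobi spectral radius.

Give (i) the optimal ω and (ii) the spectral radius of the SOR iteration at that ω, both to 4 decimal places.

[ρ_J] n=107: ρ(B_J) = cos(π/(n+1)) = cos(π/108) = 0.9996.
√(1−ρ_J²) = |sin(π/108)| = 0.02908
ω* = 2/(1 + 0.02908) = 2/1.02908 = 1.9435.
ρ_SOR = ω* − 1 ≈ 0.9435.

ω* = 1.9435, ρ_SOR = 0.9435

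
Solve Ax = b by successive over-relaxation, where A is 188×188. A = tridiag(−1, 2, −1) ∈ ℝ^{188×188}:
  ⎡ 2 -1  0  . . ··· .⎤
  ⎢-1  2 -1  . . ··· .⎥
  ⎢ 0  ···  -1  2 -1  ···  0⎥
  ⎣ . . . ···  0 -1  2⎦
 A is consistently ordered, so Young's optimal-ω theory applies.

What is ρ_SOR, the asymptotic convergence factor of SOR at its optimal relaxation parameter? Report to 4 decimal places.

ρ_SOR = 0.9673

B_J for the 188×188 system has eigenvalues cos(kπ/189); ρ_J = cos(π/189) = 0.9999.
√(1−ρ_J²) simplifies to sin(π/189) = 0.01662.
[ω*] 2 ÷ (1 + 0.01662) = 2 ÷ 1.01662 = 1.9673.
ρ_SOR = ω* − 1 ≈ 0.9673.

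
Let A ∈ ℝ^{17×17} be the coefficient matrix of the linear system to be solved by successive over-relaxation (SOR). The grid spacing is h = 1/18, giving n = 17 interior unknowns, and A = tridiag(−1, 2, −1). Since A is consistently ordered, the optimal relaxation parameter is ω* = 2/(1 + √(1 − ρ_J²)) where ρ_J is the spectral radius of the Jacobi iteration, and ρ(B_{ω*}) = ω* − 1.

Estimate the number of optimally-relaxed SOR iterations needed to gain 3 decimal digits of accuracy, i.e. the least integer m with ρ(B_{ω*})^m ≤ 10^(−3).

m = 20

spectrum of D⁻¹(L+U) = {cos(kπ/18) : 1≤k≤17}; ρ_J = cos(π/18) = 0.9848078.
√(1 − cos²(π/18)) = sin(π/18) ≈ 0.1736482.
[ω*] 2 ÷ (1 + 0.1736482) = 2 ÷ 1.1736482 = 1.7040882.
Hence ρ(B_{ω*}) = 1.7040882 − 1 = 0.7040882.
(0.7040882)^m ≤ 10^{−3}  ⇒  m·ln(0.7040882) ≤ −3·ln10  ⇒  m ≥ 19.689  ⇒  m = 20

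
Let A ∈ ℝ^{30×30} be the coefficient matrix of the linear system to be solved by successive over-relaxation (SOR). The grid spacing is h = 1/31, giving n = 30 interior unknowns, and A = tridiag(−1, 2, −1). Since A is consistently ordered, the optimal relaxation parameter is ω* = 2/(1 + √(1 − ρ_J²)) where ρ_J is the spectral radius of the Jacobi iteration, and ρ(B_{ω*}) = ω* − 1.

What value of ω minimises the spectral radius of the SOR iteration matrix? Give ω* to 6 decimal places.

½·tridiag(1,0,1) at n=30: λ_k = cos(kπ/31); max |λ| at k=1 ⇒ ρ_J = cos(π/31) ≈ 0.994869.
1 − cos²(π/31) = sin²(π/31) ⇒ √(1−ρ_J²) = sin(π/31) = 0.1011683.
ω* = 2 / (1 + 0.1011683) = 2 / 1.1011683 ≈ 1.816253.
and ρ(B_{ω*}) = 1.816253 − 1 = 0.816253.

ω* = 1.816253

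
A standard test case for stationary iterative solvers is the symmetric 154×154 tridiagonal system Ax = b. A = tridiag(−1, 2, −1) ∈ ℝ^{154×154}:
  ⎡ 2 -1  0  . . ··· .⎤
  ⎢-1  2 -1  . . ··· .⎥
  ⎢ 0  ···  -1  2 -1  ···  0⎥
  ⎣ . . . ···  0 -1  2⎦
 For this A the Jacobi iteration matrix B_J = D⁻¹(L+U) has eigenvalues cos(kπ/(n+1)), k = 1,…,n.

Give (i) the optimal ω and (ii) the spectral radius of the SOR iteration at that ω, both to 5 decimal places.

ω* = 1.96027, ρ_SOR = 0.96027

With n=154, ρ(Jacobi) = cos(π/155) = 0.99979.
√(1−ρ_J²) simplifies to sin(π/155) = 0.020267.
So ω* = 2/1.020267 = 1.96027 (Young).
ρ_SOR = ω* − 1 ≈ 0.96027.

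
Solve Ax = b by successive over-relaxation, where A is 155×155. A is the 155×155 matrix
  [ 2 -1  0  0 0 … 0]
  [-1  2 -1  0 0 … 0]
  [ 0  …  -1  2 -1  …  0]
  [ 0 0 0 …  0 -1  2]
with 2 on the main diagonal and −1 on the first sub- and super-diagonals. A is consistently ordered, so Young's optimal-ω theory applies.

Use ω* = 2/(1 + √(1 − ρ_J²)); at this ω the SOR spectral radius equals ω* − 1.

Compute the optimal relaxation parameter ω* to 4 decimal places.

ω* = 1.9605

B_J for the 155×155 system has eigenvalues cos(kπ/156); ρ_J = cos(π/156) = 0.9998.
√(1−ρ_J²) = |sin(π/156)| = 0.02014
So ω* = 2/1.02014 = 1.9605 (Young).
ρ_SOR = ω* − 1 ≈ 0.9605.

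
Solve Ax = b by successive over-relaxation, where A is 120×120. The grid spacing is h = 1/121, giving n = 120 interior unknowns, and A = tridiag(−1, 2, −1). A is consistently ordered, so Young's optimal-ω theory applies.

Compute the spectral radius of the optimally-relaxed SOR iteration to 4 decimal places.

ρ_J = max_k |cos(kπ/121)| = cos(π/121) = 0.9997
√(1 − cos²(π/121)) = sin(π/121) ≈ 0.02596.
Then 2/(1+√(1−ρ_J²)) = 2/(1+0.02596); ω* = 2/1.02596 = 1.9494.
ρ_SOR = ω* − 1 = 1.9494 − 1 = 0.9494.

ρ_SOR = 0.9494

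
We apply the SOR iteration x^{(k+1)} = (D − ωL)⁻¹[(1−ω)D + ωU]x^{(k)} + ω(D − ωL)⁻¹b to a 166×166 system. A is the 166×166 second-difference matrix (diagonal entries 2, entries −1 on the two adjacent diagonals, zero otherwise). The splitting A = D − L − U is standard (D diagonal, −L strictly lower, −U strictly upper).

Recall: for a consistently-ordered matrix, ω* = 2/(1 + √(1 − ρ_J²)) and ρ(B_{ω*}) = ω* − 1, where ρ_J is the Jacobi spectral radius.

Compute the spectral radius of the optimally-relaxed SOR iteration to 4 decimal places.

ρ_SOR = 0.9631

n=166: λ(B_J) = 1 − λ(A)/2 = cos(kπ/167); k=1 gives ρ_J = 0.9998.
√(1 − cos²(π/167)) = sin(π/167) ≈ 0.01881.
ω* = 2/(1 + 0.01881) = 2/1.01881 = 1.9631.
Hence ρ(B_{ω*}) = 1.9631 − 1 = 0.9631.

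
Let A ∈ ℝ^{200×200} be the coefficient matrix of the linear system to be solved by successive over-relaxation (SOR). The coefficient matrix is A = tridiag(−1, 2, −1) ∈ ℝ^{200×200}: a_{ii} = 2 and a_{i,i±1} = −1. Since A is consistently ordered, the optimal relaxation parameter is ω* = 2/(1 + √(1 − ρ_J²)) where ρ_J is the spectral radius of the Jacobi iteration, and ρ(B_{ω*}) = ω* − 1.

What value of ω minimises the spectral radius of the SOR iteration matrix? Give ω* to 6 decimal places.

ω* = 1.969223

[ρ_J] n=200: ρ(B_J) = cos(π/(n+1)) = cos(π/201) = 0.999878.
√(1−ρ_J²) = |sin(π/201)| = 0.0156292
So ω* = 2/1.0156292 = 1.969223 (Young).
[ρ_SOR] ω* − 1 = 0.969223.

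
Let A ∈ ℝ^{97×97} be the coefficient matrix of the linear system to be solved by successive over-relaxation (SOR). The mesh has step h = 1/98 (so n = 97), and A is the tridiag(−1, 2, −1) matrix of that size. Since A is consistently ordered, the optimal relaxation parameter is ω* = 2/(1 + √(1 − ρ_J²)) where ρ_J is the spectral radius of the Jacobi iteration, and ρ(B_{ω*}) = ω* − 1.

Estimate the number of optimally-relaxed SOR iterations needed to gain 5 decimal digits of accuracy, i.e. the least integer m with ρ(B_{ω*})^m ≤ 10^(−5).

ρ_J = max_k |cos(kπ/98)| = cos(π/98) = 0.9994862
√(1−ρ_J²) simplifies to sin(π/98) = 0.0320516.
ω* = 2/(1+0.0320516) = 1.9378876
and ρ(B_{ω*}) = 1.9378876 − 1 = 0.9378876.
ρ_SOR^m ≤ 10^(−5) ⇔ m ≥ 5·ln10/(−ln 0.9378876) = 11.5129/0.0641252 = 179.538; m = ⌈179.538⌉ = 180.

m = 180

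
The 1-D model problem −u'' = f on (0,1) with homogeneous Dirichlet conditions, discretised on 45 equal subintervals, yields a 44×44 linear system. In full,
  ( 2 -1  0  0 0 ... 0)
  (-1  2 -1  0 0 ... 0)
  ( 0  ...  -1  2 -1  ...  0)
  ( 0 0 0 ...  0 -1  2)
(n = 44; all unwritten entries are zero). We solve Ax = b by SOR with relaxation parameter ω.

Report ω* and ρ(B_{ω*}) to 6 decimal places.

ω* = 1.869584, ρ_SOR = 0.869584

[ρ_J] n=44: ρ(B_J) = cos(π/(n+1)) = cos(π/45) = 0.997564.
√(1−ρ_J²) simplifies to sin(π/45) = 0.0697565.
[ω*] 2 ÷ (1 + 0.0697565) = 2 ÷ 1.0697565 = 1.869584.
Hence ρ(B_{ω*}) = 1.869584 − 1 = 0.869584.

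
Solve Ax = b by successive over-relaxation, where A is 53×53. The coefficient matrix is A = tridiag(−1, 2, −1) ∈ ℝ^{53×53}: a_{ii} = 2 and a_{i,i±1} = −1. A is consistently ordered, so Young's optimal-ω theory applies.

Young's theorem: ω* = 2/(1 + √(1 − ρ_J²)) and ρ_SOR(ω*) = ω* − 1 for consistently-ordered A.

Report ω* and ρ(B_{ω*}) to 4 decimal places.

ω* = 1.8901, ρ_SOR = 0.8901

[ρ_J] n=53: ρ(B_J) = cos(π/(n+1)) = cos(π/54) = 0.9983.
√(1−ρ_J²) = |sin(π/54)| = 0.05814
ω* = 2/(1+0.05814) = 1.8901
ρ_SOR = ω* − 1 = 1.8901 − 1 = 0.8901.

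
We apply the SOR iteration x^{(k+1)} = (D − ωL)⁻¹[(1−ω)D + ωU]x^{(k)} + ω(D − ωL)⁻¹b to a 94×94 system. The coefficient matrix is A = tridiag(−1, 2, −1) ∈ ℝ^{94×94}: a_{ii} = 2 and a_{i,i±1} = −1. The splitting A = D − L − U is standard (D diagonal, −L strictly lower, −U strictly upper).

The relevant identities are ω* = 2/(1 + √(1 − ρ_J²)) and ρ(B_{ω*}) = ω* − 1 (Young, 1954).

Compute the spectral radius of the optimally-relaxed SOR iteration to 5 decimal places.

ρ_SOR = 0.93599

ρ_J = max_k |cos(kπ/95)| = cos(π/95) = 0.99945
√(1−ρ_J²) simplifies to sin(π/95) = 0.033063.
ω* = 2 / (1 + 0.033063) = 2 / 1.033063 ≈ 1.93599.
ρ_SOR = ω* − 1 = 1.93599 − 1 = 0.93599.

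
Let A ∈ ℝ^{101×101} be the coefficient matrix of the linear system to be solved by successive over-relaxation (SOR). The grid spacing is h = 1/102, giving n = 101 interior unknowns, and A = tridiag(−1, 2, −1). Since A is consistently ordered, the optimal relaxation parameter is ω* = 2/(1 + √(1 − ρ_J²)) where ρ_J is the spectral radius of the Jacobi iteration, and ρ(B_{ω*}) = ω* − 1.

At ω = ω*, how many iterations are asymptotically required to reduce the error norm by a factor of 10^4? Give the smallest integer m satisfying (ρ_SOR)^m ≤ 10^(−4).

n=101: λ(B_J) = 1 − λ(A)/2 = cos(kπ/102); k=1 gives ρ_J = 0.9995257.
root = sin(π/102) = 0.0307951  (since 1−cos² = sin²).
ω* = 2/(1 + 0.0307951) = 2/1.0307951 = 1.9402498.
At ω = 1.9402498 every |λ(B_ω)| = ω−1, so ρ_SOR = 0.9402498.
4·ln10 = 9.21034; −ln(0.9402498) = 0.0616097; m = ⌈9.21034/0.0616097⌉ = ⌈149.495⌉ = 150.

m = 150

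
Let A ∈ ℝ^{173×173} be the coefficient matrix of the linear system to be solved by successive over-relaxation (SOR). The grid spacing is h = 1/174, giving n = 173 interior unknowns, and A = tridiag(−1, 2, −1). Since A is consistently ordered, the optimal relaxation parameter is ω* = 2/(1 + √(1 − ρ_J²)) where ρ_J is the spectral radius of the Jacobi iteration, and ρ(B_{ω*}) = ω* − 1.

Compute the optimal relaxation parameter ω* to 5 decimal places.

spectrum of D⁻¹(L+U) = {cos(kπ/174) : 1≤k≤173}; ρ_J = cos(π/174) = 0.99984.
√(1−ρ_J²) = |sin(π/174)| = 0.018054
ω* = 2 / (1 + 0.018054) = 2 / 1.018054 ≈ 1.96453.
At ω = 1.96453 every |λ(B_ω)| = ω−1, so ρ_SOR = 0.96453.

ω* = 1.96453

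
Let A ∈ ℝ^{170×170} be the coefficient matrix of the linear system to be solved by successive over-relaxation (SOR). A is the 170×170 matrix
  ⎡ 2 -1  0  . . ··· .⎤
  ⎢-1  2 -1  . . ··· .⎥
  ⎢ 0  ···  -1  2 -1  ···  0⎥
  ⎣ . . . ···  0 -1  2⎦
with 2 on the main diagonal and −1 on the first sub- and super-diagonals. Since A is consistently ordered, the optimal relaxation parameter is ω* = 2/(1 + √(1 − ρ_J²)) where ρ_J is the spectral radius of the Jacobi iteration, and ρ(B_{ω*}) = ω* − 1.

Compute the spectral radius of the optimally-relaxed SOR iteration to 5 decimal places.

B_J for the 170×170 system has eigenvalues cos(kπ/171); ρ_J = cos(π/171) = 0.99983.
1 − cos²(π/171) = sin²(π/171) ⇒ √(1−ρ_J²) = sin(π/171) = 0.018371.
[ω*] 2 ÷ (1 + 0.018371) = 2 ÷ 1.018371 = 1.96392.
ρ(B_{ω*}) = ω*−1 = 0.96392

ρ_SOR = 0.96392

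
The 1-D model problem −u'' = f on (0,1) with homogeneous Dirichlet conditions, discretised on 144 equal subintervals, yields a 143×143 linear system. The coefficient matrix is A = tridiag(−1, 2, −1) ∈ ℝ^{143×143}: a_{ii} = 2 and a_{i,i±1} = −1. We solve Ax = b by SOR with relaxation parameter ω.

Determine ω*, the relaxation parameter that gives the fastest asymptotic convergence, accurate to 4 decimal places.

With n=143, ρ(Jacobi) = cos(π/144) = 0.9998.
√(1 − cos²(π/144)) = sin(π/144) ≈ 0.02181.
So ω* = 2/1.02181 = 1.9573 (Young).
At ω = 1.9573 every |λ(B_ω)| = ω−1, so ρ_SOR = 0.9573.

ω* = 1.9573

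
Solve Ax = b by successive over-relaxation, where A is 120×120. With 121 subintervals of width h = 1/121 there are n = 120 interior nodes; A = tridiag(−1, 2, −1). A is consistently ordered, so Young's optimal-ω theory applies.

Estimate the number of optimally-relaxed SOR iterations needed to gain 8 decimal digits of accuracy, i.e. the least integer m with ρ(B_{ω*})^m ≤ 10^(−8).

m = 355

[ρ_J] n=120: ρ(B_J) = cos(π/(n+1)) = cos(π/121) = 0.9996630.
1 − cos²(π/121) = sin²(π/121) ⇒ √(1−ρ_J²) = sin(π/121) = 0.0259607.
So ω* = 2/1.0259607 = 1.9493924 (Young).
Hence ρ(B_{ω*}) = 1.9493924 − 1 = 0.9493924.
ρ_SOR^m ≤ 10^(−8) ⇔ m ≥ 8·ln10/(−ln 0.9493924) = 18.4207/0.0519331 = 354.701; m = ⌈354.701⌉ = 355.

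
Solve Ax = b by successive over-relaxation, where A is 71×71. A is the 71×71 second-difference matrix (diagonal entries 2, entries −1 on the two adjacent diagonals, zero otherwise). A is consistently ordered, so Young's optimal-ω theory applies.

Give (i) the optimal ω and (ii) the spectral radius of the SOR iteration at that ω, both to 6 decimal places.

ω* = 1.916407, ρ_SOR = 0.916407

B_J for the 71×71 system has eigenvalues cos(kπ/72); ρ_J = cos(π/72) = 0.999048.
root = sin(π/72) = 0.0436194  (since 1−cos² = sin²).
ω* = 2/(1 + 0.0436194) = 2/1.0436194 = 1.916407.
and ρ(B_{ω*}) = 1.916407 − 1 = 0.916407.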